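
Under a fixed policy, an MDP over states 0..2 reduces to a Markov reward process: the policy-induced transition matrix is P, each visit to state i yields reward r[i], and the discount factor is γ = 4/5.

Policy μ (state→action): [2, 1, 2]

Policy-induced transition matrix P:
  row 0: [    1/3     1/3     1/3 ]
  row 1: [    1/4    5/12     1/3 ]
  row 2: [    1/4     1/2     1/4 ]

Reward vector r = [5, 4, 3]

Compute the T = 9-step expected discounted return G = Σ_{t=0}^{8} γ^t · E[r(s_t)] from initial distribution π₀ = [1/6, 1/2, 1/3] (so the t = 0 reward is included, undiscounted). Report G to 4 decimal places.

G = 17.0266

t=0: π = [0.1667, 0.5000, 0.3333], E[r] = 3.8333, γ^t·E[r] = 3.833333, running G = 3.833333
t=1: π = [0.2639, 0.4306, 0.3056], E[r] = 3.9583, γ^t·E[r] = 3.166667, running G = 7.000000
t=2: π = [0.2720, 0.4201, 0.3079], E[r] = 3.9641, γ^t·E[r] = 2.537037, running G = 9.537037
t=3: π = [0.2727, 0.4197, 0.3077], E[r] = 3.9650, γ^t·E[r] = 2.030074, running G = 11.567111
t=4: π = [0.2727, 0.4196, 0.3077], E[r] = 3.9650, γ^t·E[r] = 1.624076, running G = 13.191187
t=5: π = [0.2727, 0.4196, 0.3077], E[r] = 3.9650, γ^t·E[r] = 1.299263, running G = 14.490449
t=6: π = [0.2727, 0.4196, 0.3077], E[r] = 3.9650, γ^t·E[r] = 1.039410, running G = 15.529859
t=7: π = [0.2727, 0.4196, 0.3077], E[r] = 3.9650, γ^t·E[r] = 0.831528, running G = 16.361388
t=8: π = [0.2727, 0.4196, 0.3077], E[r] = 3.9650, γ^t·E[r] = 0.665222, running G = 17.026610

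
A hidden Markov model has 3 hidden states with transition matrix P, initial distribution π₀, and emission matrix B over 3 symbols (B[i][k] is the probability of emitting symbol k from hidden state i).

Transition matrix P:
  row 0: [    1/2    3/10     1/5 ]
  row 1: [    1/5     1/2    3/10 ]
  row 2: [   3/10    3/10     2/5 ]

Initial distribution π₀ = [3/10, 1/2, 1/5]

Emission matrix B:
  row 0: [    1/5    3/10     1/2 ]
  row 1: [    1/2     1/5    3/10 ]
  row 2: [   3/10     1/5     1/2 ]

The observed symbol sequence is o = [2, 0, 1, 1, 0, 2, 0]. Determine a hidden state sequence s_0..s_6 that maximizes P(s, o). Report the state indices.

path = [1, 1, 1, 1, 1, 1, 1]

t=0: δ = [1.500e-01, 1.500e-01, 1.000e-01]  (obs o_0=2)
t=1: δ = [1.500e-02, 3.750e-02, 1.350e-02]  ψ = [0, 1, 1]  (obs o_1=0)
t=2: δ = [2.250e-03, 3.750e-03, 2.250e-03]  ψ = [0, 1, 1]  (obs o_2=1)
t=3: δ = [3.375e-04, 3.750e-04, 2.250e-04]  ψ = [0, 1, 1]  (obs o_3=1)
t=4: δ = [3.375e-05, 9.375e-05, 3.375e-05]  ψ = [0, 1, 1]  (obs o_4=0)
t=5: δ = [9.375e-06, 1.406e-05, 1.406e-05]  ψ = [1, 1, 1]  (obs o_5=2)
t=6: δ = [9.375e-07, 3.516e-06, 1.687e-06]  ψ = [0, 1, 2]  (obs o_6=0)
backtrack: best end state = 1; path = [1, 1, 1, 1, 1, 1, 1]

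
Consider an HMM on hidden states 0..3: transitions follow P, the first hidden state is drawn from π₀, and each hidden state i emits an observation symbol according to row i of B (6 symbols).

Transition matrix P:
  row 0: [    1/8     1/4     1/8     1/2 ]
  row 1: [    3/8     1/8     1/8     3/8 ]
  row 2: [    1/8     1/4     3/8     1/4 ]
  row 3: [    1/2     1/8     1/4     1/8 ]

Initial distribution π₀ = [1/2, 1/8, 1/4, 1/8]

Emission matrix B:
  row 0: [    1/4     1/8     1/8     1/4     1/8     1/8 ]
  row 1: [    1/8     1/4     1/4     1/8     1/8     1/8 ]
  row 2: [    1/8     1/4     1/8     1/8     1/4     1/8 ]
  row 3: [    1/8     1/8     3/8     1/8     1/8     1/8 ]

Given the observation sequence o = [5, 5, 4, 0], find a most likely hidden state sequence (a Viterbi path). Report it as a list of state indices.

path = [0, 3, 0, 3]

t=0: δ = [6.250e-02, 1.562e-02, 3.125e-02, 1.562e-02]  (obs o_0=5)
t=1: δ = [9.766e-04, 1.953e-03, 1.465e-03, 3.906e-03]  ψ = [0, 0, 2, 0]  (obs o_1=5)
t=2: δ = [2.441e-04, 6.104e-05, 2.441e-04, 9.155e-05]  ψ = [3, 3, 3, 1]  (obs o_2=4)
t=3: δ = [1.144e-05, 7.629e-06, 1.144e-05, 1.526e-05]  ψ = [3, 0, 2, 0]  (obs o_3=0)
backtrack: best end state = 3; path = [0, 3, 0, 3]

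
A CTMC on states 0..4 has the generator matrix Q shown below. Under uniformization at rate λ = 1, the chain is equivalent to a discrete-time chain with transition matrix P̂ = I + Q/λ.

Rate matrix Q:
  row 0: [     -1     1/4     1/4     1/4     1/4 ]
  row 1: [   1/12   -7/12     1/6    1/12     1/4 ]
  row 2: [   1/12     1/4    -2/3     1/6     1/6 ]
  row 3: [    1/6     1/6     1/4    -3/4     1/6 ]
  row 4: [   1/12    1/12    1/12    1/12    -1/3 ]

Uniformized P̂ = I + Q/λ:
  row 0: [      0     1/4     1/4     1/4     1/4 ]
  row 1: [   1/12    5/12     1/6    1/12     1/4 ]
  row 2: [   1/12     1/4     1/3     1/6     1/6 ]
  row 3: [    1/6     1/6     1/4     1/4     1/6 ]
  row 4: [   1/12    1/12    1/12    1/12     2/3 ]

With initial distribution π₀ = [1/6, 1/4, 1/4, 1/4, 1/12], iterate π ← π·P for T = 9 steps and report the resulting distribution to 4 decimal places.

t=0: π = [0.1667, 0.2500, 0.2500, 0.2500, 0.0833]
t=1: π = [0.0903, 0.2569, 0.2361, 0.1736, 0.2431]
t=2: π = [0.0903, 0.2378, 0.2078, 0.1470, 0.3171]
t=3: π = [0.0881, 0.2245, 0.1946, 0.1402, 0.3526]
t=4: π = [0.0877, 0.2170, 0.1887, 0.1376, 0.3690]
t=5: π = [0.0875, 0.2132, 0.1861, 0.1366, 0.3766]
t=6: π = [0.0874, 0.2114, 0.1850, 0.1362, 0.3800]
t=7: π = [0.0874, 0.2105, 0.1845, 0.1360, 0.3816]
t=8: π = [0.0874, 0.2102, 0.1842, 0.1359, 0.3823]
t=9: π = [0.0874, 0.2100, 0.1841, 0.1359, 0.3826]

π = [0.0874, 0.2100, 0.1841, 0.1359, 0.3826]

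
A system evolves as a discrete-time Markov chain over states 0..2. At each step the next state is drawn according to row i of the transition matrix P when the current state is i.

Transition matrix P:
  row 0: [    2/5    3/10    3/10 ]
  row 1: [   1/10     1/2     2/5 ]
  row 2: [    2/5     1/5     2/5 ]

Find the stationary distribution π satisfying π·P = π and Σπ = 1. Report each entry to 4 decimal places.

Balance equations π_j = Σ_i π_i·P[i][j]:
  π_0 = 2/5·π_0 + 1/10·π_1 + 2/5·π_2
  π_1 = 3/10·π_0 + 1/2·π_1 + 1/5·π_2
  normalize: π_0 + π_1 + π_2 = 1
Solving the linear system gives exactly π = [22/73, 24/73, 27/73].

π = [0.3014, 0.3288, 0.3699]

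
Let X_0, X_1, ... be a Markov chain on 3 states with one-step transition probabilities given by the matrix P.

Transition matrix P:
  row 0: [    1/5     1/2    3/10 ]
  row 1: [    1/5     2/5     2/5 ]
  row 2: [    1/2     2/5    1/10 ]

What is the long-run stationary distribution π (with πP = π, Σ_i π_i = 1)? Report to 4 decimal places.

π = [0.2857, 0.4286, 0.2857]

Balance equations π_j = Σ_i π_i·P[i][j]:
  π_0 = 1/5·π_0 + 1/5·π_1 + 1/2·π_2
  π_1 = 1/2·π_0 + 2/5·π_1 + 2/5·π_2
  normalize: π_0 + π_1 + π_2 = 1
Solving the linear system gives exactly π = [2/7, 3/7, 2/7].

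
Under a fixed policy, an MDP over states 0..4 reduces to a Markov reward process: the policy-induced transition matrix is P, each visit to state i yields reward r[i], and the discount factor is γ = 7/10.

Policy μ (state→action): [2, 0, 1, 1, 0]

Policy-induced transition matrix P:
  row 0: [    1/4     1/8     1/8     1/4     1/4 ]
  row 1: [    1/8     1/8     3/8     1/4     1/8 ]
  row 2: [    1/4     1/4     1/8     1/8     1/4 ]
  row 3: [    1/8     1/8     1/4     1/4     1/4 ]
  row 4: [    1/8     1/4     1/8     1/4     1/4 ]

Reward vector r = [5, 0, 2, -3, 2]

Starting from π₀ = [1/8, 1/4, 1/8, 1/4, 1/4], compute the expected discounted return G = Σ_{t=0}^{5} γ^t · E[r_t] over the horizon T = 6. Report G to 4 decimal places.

G = 2.5773

t=0: π = [0.1250, 0.2500, 0.1250, 0.2500, 0.2500], E[r] = 0.6250, γ^t·E[r] = 0.625000, running G = 0.625000
t=1: π = [0.1563, 0.1719, 0.2188, 0.2344, 0.2188], E[r] = 0.9531, γ^t·E[r] = 0.667188, running G = 1.292188
t=2: π = [0.1719, 0.1797, 0.1973, 0.2227, 0.2285], E[r] = 1.0430, γ^t·E[r] = 0.511055, running G = 1.803242
t=3: π = [0.1711, 0.1782, 0.1978, 0.2253, 0.2275], E[r] = 1.0303, γ^t·E[r] = 0.353384, running G = 2.156626
t=4: π = [0.1711, 0.1782, 0.1977, 0.2253, 0.2277], E[r] = 1.0306, γ^t·E[r] = 0.247449, running G = 2.404075
t=5: π = [0.1711, 0.1782, 0.1977, 0.2253, 0.2277], E[r] = 1.0305, γ^t·E[r] = 0.173201, running G = 2.577276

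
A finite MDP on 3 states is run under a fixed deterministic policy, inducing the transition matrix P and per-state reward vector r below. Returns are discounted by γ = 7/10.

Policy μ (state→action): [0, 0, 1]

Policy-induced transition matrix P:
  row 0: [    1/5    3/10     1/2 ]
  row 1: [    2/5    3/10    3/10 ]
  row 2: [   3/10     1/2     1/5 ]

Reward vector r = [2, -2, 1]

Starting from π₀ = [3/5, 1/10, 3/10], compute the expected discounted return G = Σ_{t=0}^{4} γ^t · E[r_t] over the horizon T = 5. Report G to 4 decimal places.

t=0: π = [0.6000, 0.1000, 0.3000], E[r] = 1.3000, γ^t·E[r] = 1.300000, running G = 1.300000
t=1: π = [0.2500, 0.3600, 0.3900], E[r] = 0.1700, γ^t·E[r] = 0.119000, running G = 1.419000
t=2: π = [0.3110, 0.3780, 0.3110], E[r] = 0.1770, γ^t·E[r] = 0.086730, running G = 1.505730
t=3: π = [0.3067, 0.3622, 0.3311], E[r] = 0.2201, γ^t·E[r] = 0.075494, running G = 1.581224
t=4: π = [0.3056, 0.3662, 0.3282], E[r] = 0.2069, γ^t·E[r] = 0.049674, running G = 1.630899

G = 1.6309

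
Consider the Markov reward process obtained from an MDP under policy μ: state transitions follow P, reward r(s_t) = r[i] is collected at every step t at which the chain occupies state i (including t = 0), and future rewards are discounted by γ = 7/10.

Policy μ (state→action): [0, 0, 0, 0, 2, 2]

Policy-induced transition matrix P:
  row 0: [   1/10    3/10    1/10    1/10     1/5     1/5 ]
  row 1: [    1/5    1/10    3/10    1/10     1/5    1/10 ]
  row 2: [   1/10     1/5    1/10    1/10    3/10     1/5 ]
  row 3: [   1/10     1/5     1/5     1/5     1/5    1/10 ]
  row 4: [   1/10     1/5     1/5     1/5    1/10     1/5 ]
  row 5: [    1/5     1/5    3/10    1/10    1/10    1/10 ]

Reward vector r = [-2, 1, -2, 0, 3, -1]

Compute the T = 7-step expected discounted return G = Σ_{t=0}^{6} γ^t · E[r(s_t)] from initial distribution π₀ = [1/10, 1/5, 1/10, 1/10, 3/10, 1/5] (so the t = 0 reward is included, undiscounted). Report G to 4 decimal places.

G = 0.2739

t=0: π = [0.1000, 0.2000, 0.1000, 0.1000, 0.3000, 0.2000], E[r] = 0.5000, γ^t·E[r] = 0.500000, running G = 0.500000
t=1: π = [0.1400, 0.1900, 0.2200, 0.1400, 0.1600, 0.1500], E[r] = -0.2000, γ^t·E[r] = -0.140000, running G = 0.360000
t=2: π = [0.1340, 0.1950, 0.1980, 0.1300, 0.1910, 0.1520], E[r] = -0.0480, γ^t·E[r] = -0.023520, running G = 0.336480
t=3: π = [0.1347, 0.1939, 0.2015, 0.1321, 0.1855, 0.1523], E[r] = -0.0743, γ^t·E[r] = -0.025485, running G = 0.310995
t=4: π = [0.1346, 0.1941, 0.2010, 0.1318, 0.1864, 0.1522], E[r] = -0.0702, γ^t·E[r] = -0.016860, running G = 0.294135
t=5: π = [0.1346, 0.1941, 0.2011, 0.1318, 0.1862, 0.1522], E[r] = -0.0708, γ^t·E[r] = -0.011896, running G = 0.282239
t=6: π = [0.1346, 0.1941, 0.2011, 0.1318, 0.1863, 0.1522], E[r] = -0.0707, γ^t·E[r] = -0.008319, running G = 0.273919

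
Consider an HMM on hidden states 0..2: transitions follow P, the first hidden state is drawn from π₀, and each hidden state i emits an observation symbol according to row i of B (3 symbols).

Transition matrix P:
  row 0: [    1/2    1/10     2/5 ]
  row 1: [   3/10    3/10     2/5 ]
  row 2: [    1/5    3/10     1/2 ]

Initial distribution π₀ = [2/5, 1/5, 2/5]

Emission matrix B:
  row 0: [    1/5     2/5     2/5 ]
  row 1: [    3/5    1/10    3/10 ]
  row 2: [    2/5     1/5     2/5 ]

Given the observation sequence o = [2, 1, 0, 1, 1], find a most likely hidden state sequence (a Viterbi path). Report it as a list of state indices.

t=0: δ = [1.600e-01, 6.000e-02, 1.600e-01]  (obs o_0=2)
t=1: δ = [3.200e-02, 4.800e-03, 1.600e-02]  ψ = [0, 2, 2]  (obs o_1=1)
t=2: δ = [3.200e-03, 2.880e-03, 5.120e-03]  ψ = [0, 2, 0]  (obs o_2=0)
t=3: δ = [6.400e-04, 1.536e-04, 5.120e-04]  ψ = [0, 2, 2]  (obs o_3=1)
t=4: δ = [1.280e-04, 1.536e-05, 5.120e-05]  ψ = [0, 2, 0]  (obs o_4=1)
backtrack: best end state = 0; path = [0, 0, 0, 0, 0]

path = [0, 0, 0, 0, 0]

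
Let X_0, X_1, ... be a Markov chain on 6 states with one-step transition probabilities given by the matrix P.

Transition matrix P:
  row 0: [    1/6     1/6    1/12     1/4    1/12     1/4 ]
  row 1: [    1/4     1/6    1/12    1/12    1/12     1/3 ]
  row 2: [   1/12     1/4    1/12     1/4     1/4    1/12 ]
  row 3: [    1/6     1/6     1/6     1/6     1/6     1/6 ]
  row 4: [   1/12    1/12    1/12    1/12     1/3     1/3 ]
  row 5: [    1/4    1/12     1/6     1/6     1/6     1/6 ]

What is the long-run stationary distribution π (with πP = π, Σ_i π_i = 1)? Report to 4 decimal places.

π = [0.1727, 0.1425, 0.1157, 0.1638, 0.1801, 0.2252]

Balance equations π_j = Σ_i π_i·P[i][j]:
  π_0 = 1/6·π_0 + 1/4·π_1 + 1/12·π_2 + 1/6·π_3 + 1/12·π_4 + 1/4·π_5
  π_1 = 1/6·π_0 + 1/6·π_1 + 1/4·π_2 + 1/6·π_3 + 1/12·π_4 + 1/12·π_5
  π_2 = 1/12·π_0 + 1/12·π_1 + 1/12·π_2 + 1/6·π_3 + 1/12·π_4 + 1/6·π_5
  π_3 = 1/4·π_0 + 1/12·π_1 + 1/4·π_2 + 1/6·π_3 + 1/12·π_4 + 1/6·π_5
  π_4 = 1/12·π_0 + 1/12·π_1 + 1/4·π_2 + 1/6·π_3 + 1/3·π_4 + 1/6·π_5
  normalize: π_0 + π_1 + π_2 + π_3 + π_4 + π_5 = 1
Solving the linear system gives exactly π = [3222/18661, 2660/18661, 2160/18661, 3057/18661, 3360/18661, 4202/18661].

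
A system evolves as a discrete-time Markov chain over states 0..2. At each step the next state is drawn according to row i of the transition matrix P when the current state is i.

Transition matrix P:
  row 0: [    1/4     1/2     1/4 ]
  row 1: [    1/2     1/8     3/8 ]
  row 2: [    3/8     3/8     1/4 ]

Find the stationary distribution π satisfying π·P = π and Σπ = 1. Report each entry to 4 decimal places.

π = [0.3708, 0.3371, 0.2921]

Balance equations π_j = Σ_i π_i·P[i][j]:
  π_0 = 1/4·π_0 + 1/2·π_1 + 3/8·π_2
  π_1 = 1/2·π_0 + 1/8·π_1 + 3/8·π_2
  normalize: π_0 + π_1 + π_2 = 1
Solving the linear system gives exactly π = [33/89, 30/89, 26/89].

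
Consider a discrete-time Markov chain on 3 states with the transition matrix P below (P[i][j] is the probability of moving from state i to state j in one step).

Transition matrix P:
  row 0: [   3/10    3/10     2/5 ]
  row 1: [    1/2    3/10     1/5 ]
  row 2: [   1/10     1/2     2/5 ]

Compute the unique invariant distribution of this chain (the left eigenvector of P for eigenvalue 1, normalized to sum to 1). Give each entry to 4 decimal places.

π = [0.3077, 0.3654, 0.3269]

Balance equations π_j = Σ_i π_i·P[i][j]:
  π_0 = 3/10·π_0 + 1/2·π_1 + 1/10·π_2
  π_1 = 3/10·π_0 + 3/10·π_1 + 1/2·π_2
  normalize: π_0 + π_1 + π_2 = 1
Solving the linear system gives exactly π = [4/13, 19/52, 17/52].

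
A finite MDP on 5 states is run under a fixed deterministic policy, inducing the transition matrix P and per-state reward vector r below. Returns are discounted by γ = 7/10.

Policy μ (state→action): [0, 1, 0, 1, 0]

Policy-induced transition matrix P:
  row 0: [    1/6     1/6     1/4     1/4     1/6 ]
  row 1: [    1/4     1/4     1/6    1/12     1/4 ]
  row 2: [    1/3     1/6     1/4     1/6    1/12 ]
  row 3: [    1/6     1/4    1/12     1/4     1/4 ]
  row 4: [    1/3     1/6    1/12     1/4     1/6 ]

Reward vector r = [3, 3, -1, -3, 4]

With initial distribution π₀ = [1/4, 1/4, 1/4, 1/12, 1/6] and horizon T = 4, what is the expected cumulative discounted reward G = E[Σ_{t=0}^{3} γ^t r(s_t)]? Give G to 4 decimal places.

G = 3.6449

t=0: π = [0.2500, 0.2500, 0.2500, 0.0833, 0.1667], E[r] = 1.6667, γ^t·E[r] = 1.666667, running G = 1.666667
t=1: π = [0.2569, 0.1944, 0.1875, 0.1875, 0.1736], E[r] = 1.2986, γ^t·E[r] = 0.909028, running G = 2.575694
t=2: π = [0.2431, 0.1985, 0.1736, 0.2020, 0.1829], E[r] = 1.2766, γ^t·E[r] = 0.625544, running G = 3.201238
t=3: π = [0.2426, 0.2000, 0.1693, 0.2024, 0.1856], E[r] = 1.2936, γ^t·E[r] = 0.443703, running G = 3.644942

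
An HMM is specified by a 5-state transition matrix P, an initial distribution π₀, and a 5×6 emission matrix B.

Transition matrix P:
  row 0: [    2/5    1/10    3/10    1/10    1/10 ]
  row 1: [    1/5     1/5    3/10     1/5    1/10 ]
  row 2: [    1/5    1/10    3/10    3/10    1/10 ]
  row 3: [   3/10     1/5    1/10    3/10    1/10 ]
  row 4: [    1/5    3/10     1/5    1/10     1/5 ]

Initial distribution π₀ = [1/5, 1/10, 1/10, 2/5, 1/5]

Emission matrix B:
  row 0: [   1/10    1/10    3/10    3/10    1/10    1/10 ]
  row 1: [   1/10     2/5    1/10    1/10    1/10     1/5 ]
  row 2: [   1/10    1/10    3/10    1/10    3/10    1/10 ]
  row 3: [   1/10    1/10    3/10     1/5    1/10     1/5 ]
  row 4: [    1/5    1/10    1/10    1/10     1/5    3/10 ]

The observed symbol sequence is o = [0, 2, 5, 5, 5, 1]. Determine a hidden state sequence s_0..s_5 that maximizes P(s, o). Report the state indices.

path = [3, 3, 3, 3, 3, 1]

t=0: δ = [2.000e-02, 1.000e-02, 1.000e-02, 4.000e-02, 4.000e-02]  (obs o_0=0)
t=1: δ = [3.600e-03, 1.200e-03, 2.400e-03, 3.600e-03, 8.000e-04]  ψ = [3, 4, 4, 3, 4]  (obs o_1=2)
t=2: δ = [1.440e-04, 1.440e-04, 1.080e-04, 2.160e-04, 1.080e-04]  ψ = [0, 3, 0, 3, 0]  (obs o_2=5)
t=3: δ = [6.480e-06, 8.640e-06, 4.320e-06, 1.296e-05, 6.480e-06]  ψ = [3, 3, 0, 3, 3]  (obs o_3=5)
t=4: δ = [3.888e-07, 5.184e-07, 2.592e-07, 7.776e-07, 3.888e-07]  ψ = [3, 3, 1, 3, 3]  (obs o_4=5)
t=5: δ = [2.333e-08, 6.221e-08, 1.555e-08, 2.333e-08, 7.776e-09]  ψ = [3, 3, 1, 3, 3]  (obs o_5=1)
backtrack: best end state = 1; path = [3, 3, 3, 3, 3, 1]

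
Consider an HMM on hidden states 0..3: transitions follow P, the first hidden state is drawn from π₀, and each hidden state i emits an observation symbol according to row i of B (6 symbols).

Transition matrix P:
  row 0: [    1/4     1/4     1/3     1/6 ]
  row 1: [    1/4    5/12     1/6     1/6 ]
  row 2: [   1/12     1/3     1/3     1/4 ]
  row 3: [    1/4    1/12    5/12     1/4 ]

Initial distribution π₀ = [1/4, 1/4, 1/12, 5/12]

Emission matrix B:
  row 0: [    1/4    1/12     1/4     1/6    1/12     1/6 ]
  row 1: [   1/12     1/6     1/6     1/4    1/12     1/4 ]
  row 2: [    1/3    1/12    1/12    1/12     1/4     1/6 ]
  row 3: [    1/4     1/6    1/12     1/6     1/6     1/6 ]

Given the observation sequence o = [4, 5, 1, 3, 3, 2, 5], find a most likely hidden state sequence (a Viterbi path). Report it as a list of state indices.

path = [3, 2, 1, 1, 1, 1, 1]

t=0: δ = [2.083e-02, 2.083e-02, 2.083e-02, 6.944e-02]  (obs o_0=4)
t=1: δ = [2.894e-03, 2.170e-03, 4.823e-03, 2.894e-03]  ψ = [3, 1, 3, 3]  (obs o_1=5)
t=2: δ = [6.028e-05, 2.679e-04, 1.340e-04, 2.009e-04]  ψ = [0, 2, 2, 2]  (obs o_2=1)
t=3: δ = [1.116e-05, 2.791e-05, 6.977e-06, 8.372e-06]  ψ = [1, 1, 3, 3]  (obs o_3=3)
t=4: δ = [1.163e-06, 2.907e-06, 3.876e-07, 7.752e-07]  ψ = [1, 1, 1, 1]  (obs o_4=3)
t=5: δ = [1.817e-07, 2.019e-07, 4.038e-08, 4.038e-08]  ψ = [1, 1, 1, 1]  (obs o_5=2)
t=6: δ = [8.412e-09, 2.103e-08, 1.009e-08, 5.608e-09]  ψ = [1, 1, 0, 1]  (obs o_6=5)
backtrack: best end state = 1; path = [3, 2, 1, 1, 1, 1, 1]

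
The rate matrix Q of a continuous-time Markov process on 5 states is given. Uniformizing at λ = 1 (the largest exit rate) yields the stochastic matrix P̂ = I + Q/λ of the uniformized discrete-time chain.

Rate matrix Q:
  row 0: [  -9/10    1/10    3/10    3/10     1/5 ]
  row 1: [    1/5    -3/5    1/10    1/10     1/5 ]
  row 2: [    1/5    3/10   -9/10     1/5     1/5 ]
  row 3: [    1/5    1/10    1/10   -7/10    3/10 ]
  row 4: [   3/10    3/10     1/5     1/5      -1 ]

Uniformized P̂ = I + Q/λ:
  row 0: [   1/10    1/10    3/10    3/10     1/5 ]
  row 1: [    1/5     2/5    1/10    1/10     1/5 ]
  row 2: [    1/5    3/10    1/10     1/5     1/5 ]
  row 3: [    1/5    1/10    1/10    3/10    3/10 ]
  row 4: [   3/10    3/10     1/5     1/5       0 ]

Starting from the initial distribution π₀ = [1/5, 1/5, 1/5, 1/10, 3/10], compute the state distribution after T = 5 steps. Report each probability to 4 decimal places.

t=0: π = [0.2000, 0.2000, 0.2000, 0.1000, 0.3000]
t=1: π = [0.2100, 0.2600, 0.1700, 0.2100, 0.1500]
t=2: π = [0.1940, 0.2420, 0.1570, 0.2160, 0.1910]
t=3: π = [0.1997, 0.2422, 0.1579, 0.2168, 0.1834]
t=4: π = [0.1984, 0.2409, 0.1583, 0.2174, 0.1850]
t=5: π = [0.1987, 0.2409, 0.1582, 0.2175, 0.1847]

π = [0.1987, 0.2409, 0.1582, 0.2175, 0.1847]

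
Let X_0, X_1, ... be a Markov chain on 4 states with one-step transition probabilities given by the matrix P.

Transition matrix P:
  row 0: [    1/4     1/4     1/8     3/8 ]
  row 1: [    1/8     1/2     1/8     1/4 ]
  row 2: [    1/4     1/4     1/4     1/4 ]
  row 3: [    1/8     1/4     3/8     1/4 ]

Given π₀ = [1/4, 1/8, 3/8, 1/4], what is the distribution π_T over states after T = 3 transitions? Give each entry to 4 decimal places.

π = [0.1755, 0.3301, 0.2219, 0.2725]

t=0: π = [0.2500, 0.1250, 0.3750, 0.2500]
t=1: π = [0.2031, 0.2813, 0.2344, 0.2813]
t=2: π = [0.1797, 0.3203, 0.2246, 0.2754]
t=3: π = [0.1755, 0.3301, 0.2219, 0.2725]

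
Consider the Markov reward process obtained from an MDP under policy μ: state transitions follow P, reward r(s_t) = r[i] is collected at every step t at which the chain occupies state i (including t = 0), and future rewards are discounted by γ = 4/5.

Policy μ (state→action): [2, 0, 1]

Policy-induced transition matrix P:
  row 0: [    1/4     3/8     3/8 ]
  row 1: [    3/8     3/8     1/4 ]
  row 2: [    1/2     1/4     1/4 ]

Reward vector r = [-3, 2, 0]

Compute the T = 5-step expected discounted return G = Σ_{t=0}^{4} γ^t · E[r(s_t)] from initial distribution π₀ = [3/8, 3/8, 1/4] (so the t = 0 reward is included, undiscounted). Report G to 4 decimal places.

t=0: π = [0.3750, 0.3750, 0.2500], E[r] = -0.3750, γ^t·E[r] = -0.375000, running G = -0.375000
t=1: π = [0.3594, 0.3438, 0.2969], E[r] = -0.3906, γ^t·E[r] = -0.312500, running G = -0.687500
t=2: π = [0.3672, 0.3379, 0.2949], E[r] = -0.4258, γ^t·E[r] = -0.272500, running G = -0.960000
t=3: π = [0.3660, 0.3381, 0.2959], E[r] = -0.4216, γ^t·E[r] = -0.215875, running G = -1.175875
t=4: π = [0.3662, 0.3380, 0.2957], E[r] = -0.4227, γ^t·E[r] = -0.173138, running G = -1.349013

G = -1.3490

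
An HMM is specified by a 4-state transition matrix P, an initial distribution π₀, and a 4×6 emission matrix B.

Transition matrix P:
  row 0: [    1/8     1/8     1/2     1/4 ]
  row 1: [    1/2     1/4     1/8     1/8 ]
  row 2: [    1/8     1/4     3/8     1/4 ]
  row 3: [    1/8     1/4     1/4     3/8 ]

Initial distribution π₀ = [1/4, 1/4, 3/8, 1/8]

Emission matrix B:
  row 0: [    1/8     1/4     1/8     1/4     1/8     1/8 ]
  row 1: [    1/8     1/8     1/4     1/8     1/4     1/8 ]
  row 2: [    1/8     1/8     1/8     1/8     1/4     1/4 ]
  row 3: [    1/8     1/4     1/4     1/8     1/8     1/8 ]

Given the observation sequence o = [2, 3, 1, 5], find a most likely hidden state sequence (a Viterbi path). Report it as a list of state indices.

path = [1, 0, 2, 2]

t=0: δ = [3.125e-02, 6.250e-02, 4.688e-02, 3.125e-02]  (obs o_0=2)
t=1: δ = [7.812e-03, 1.953e-03, 2.197e-03, 1.465e-03]  ψ = [1, 1, 2, 2]  (obs o_1=3)
t=2: δ = [2.441e-04, 1.221e-04, 4.883e-04, 4.883e-04]  ψ = [0, 0, 0, 0]  (obs o_2=1)
t=3: δ = [7.629e-06, 1.526e-05, 4.578e-05, 2.289e-05]  ψ = [1, 2, 2, 3]  (obs o_3=5)
backtrack: best end state = 2; path = [1, 0, 2, 2]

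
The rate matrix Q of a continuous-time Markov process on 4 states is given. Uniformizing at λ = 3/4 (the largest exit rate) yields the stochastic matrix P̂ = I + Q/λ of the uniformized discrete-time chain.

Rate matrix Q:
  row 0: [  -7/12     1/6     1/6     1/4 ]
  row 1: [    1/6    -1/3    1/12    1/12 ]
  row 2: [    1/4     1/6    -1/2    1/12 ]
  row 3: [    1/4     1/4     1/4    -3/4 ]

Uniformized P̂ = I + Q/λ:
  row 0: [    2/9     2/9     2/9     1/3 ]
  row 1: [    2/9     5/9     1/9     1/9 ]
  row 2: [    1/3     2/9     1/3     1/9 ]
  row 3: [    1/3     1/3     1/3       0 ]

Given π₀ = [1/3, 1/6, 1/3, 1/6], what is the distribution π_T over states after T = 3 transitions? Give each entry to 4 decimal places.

π = [0.2657, 0.3525, 0.2279, 0.1539]

t=0: π = [0.3333, 0.1667, 0.3333, 0.1667]
t=1: π = [0.2778, 0.2963, 0.2593, 0.1667]
t=2: π = [0.2695, 0.3395, 0.2366, 0.1543]
t=3: π = [0.2657, 0.3525, 0.2279, 0.1539]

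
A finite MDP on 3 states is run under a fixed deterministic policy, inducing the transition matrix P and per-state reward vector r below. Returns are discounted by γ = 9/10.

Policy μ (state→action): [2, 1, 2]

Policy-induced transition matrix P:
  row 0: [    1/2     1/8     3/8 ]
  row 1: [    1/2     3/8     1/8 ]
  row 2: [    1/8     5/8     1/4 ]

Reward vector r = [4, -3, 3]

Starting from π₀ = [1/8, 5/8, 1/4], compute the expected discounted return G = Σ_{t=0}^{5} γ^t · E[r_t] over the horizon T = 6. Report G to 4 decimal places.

G = 4.2092

t=0: π = [0.1250, 0.6250, 0.2500], E[r] = -0.6250, γ^t·E[r] = -0.625000, running G = -0.625000
t=1: π = [0.4063, 0.4063, 0.1875], E[r] = 0.9688, γ^t·E[r] = 0.871875, running G = 0.246875
t=2: π = [0.4297, 0.3203, 0.2500], E[r] = 1.5078, γ^t·E[r] = 1.221328, running G = 1.468203
t=3: π = [0.4063, 0.3301, 0.2637], E[r] = 1.4258, γ^t·E[r] = 1.039395, running G = 2.507598
t=4: π = [0.4011, 0.3394, 0.2595], E[r] = 1.3650, γ^t·E[r] = 0.895570, running G = 3.403168
t=5: π = [0.4027, 0.3396, 0.2577], E[r] = 1.3651, γ^t·E[r] = 0.806067, running G = 4.209235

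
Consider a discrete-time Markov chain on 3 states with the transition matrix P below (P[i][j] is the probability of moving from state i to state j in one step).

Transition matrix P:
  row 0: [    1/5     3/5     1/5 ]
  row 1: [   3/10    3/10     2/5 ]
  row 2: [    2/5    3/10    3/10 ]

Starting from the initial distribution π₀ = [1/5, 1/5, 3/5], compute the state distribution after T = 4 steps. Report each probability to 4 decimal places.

t=0: π = [0.2000, 0.2000, 0.6000]
t=1: π = [0.3400, 0.3600, 0.3000]
t=2: π = [0.2960, 0.4020, 0.3020]
t=3: π = [0.3006, 0.3888, 0.3106]
t=4: π = [0.3010, 0.3902, 0.3088]

π = [0.3010, 0.3902, 0.3088]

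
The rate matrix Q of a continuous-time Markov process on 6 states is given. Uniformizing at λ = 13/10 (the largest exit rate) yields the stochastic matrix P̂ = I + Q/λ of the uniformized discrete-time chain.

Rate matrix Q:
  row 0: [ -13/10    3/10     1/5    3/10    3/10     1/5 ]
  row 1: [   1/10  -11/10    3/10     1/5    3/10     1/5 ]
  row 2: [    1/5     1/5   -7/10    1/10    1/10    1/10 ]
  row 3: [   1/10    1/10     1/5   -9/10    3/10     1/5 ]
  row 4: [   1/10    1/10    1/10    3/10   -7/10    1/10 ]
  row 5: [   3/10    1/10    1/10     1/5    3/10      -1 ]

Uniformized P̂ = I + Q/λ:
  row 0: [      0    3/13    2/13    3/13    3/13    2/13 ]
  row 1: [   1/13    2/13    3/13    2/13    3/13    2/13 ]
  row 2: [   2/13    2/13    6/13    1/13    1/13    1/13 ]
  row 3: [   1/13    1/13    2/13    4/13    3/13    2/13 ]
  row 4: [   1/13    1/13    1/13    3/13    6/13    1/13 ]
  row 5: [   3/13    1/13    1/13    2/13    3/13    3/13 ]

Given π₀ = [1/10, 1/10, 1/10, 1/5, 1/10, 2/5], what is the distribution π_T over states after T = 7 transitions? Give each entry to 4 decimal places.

π = [0.1035, 0.1165, 0.1917, 0.1976, 0.2617, 0.1289]

t=0: π = [0.1000, 0.1000, 0.1000, 0.2000, 0.1000, 0.4000]
t=1: π = [0.1385, 0.1077, 0.1538, 0.1923, 0.2385, 0.1692]
t=2: π = [0.1041, 0.1183, 0.1781, 0.2006, 0.2621, 0.1367]
t=3: π = [0.1036, 0.1157, 0.1871, 0.1992, 0.2639, 0.1305]
t=4: π = [0.1034, 0.1162, 0.1900, 0.1984, 0.2629, 0.1292]
t=5: π = [0.1035, 0.1164, 0.1911, 0.1979, 0.2622, 0.1289]
t=6: π = [0.1035, 0.1165, 0.1915, 0.1977, 0.2619, 0.1289]
t=7: π = [0.1035, 0.1165, 0.1917, 0.1976, 0.2617, 0.1289]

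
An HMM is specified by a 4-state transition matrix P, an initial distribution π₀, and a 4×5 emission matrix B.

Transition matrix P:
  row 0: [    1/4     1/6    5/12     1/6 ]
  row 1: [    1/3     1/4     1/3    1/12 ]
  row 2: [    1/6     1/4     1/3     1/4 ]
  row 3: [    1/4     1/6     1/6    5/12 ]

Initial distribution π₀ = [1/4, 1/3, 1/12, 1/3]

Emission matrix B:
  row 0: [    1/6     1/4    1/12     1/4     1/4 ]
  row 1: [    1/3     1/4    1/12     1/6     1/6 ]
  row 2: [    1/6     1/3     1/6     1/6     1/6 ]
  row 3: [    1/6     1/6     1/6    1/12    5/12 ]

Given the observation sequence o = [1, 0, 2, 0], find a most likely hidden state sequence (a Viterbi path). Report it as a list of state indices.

path = [1, 1, 2, 1]

t=0: δ = [6.250e-02, 8.333e-02, 2.778e-02, 5.556e-02]  (obs o_0=1)
t=1: δ = [4.630e-03, 6.944e-03, 4.630e-03, 3.858e-03]  ψ = [1, 1, 1, 3]  (obs o_1=0)
t=2: δ = [1.929e-04, 1.447e-04, 3.858e-04, 2.679e-04]  ψ = [1, 1, 1, 3]  (obs o_2=2)
t=3: δ = [1.116e-05, 3.215e-05, 2.143e-05, 1.861e-05]  ψ = [3, 2, 2, 3]  (obs o_3=0)
backtrack: best end state = 1; path = [1, 1, 2, 1]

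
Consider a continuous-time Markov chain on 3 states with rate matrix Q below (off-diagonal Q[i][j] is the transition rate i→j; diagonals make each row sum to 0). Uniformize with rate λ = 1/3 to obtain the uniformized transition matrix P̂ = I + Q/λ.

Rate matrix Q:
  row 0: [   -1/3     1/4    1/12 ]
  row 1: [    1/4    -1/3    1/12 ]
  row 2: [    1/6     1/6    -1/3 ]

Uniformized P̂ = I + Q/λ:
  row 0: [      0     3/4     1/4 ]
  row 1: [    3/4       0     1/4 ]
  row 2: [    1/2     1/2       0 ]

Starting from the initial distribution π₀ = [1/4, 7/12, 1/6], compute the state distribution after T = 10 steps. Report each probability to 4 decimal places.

t=0: π = [0.2500, 0.5833, 0.1667]
t=1: π = [0.5208, 0.2708, 0.2083]
t=2: π = [0.3073, 0.4948, 0.1979]
t=3: π = [0.4701, 0.3294, 0.2005]
t=4: π = [0.3473, 0.4528, 0.1999]
t=5: π = [0.4395, 0.3604, 0.2000]
t=6: π = [0.3703, 0.4297, 0.2000]
t=7: π = [0.4222, 0.3778, 0.2000]
t=8: π = [0.3833, 0.4167, 0.2000]
t=9: π = [0.4125, 0.3875, 0.2000]
t=10: π = [0.3906, 0.4094, 0.2000]

π = [0.3906, 0.4094, 0.2000]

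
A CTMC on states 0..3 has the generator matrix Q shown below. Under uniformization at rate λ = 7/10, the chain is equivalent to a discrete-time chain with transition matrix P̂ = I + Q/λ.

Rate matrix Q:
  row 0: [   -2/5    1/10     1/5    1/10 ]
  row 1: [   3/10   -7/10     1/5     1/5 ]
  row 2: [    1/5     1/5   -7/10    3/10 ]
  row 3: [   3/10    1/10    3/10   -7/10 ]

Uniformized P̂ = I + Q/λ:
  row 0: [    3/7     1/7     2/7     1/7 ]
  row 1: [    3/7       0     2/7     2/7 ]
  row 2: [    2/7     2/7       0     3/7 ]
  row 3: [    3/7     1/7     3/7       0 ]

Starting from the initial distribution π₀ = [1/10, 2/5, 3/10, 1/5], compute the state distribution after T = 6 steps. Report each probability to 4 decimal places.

π = [0.3937, 0.1554, 0.2455, 0.2054]

t=0: π = [0.1000, 0.4000, 0.3000, 0.2000]
t=1: π = [0.3857, 0.1286, 0.2286, 0.2571]
t=2: π = [0.3959, 0.1571, 0.2571, 0.1898]
t=3: π = [0.3918, 0.1571, 0.2394, 0.2117]
t=4: π = [0.3944, 0.1546, 0.2476, 0.2035]
t=5: π = [0.3932, 0.1561, 0.2440, 0.2066]
t=6: π = [0.3937, 0.1554, 0.2455, 0.2054]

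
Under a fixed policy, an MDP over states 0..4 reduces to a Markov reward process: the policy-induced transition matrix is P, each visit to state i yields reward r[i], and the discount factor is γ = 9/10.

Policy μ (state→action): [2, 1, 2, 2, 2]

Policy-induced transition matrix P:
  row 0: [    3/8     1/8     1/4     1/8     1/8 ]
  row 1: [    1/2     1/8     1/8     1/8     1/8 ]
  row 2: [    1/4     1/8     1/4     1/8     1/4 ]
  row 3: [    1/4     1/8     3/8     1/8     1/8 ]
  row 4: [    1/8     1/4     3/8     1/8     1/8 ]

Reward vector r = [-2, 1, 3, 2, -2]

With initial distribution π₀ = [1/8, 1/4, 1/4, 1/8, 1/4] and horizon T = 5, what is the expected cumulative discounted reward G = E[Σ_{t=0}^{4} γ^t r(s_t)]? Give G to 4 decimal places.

G = 1.3544

t=0: π = [0.1250, 0.2500, 0.2500, 0.1250, 0.2500], E[r] = 0.5000, γ^t·E[r] = 0.500000, running G = 0.500000
t=1: π = [0.2969, 0.1563, 0.2656, 0.1250, 0.1563], E[r] = 0.2969, γ^t·E[r] = 0.267188, running G = 0.767188
t=2: π = [0.3066, 0.1445, 0.2656, 0.1250, 0.1582], E[r] = 0.2617, γ^t·E[r] = 0.211992, running G = 0.979180
t=3: π = [0.3047, 0.1448, 0.2673, 0.1250, 0.1582], E[r] = 0.2710, γ^t·E[r] = 0.197556, running G = 1.176736
t=4: π = [0.3045, 0.1448, 0.2673, 0.1250, 0.1584], E[r] = 0.2708, γ^t·E[r] = 0.177700, running G = 1.354436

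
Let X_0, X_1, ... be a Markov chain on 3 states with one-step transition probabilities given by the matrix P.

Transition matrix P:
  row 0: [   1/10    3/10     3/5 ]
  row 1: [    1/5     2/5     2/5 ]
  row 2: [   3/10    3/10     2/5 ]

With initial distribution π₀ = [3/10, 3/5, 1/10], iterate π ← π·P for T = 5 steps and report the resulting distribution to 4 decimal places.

π = [0.2222, 0.3333, 0.4445]

t=0: π = [0.3000, 0.6000, 0.1000]
t=1: π = [0.1800, 0.3600, 0.4600]
t=2: π = [0.2280, 0.3360, 0.4360]
t=3: π = [0.2208, 0.3336, 0.4456]
t=4: π = [0.2225, 0.3334, 0.4442]
t=5: π = [0.2222, 0.3333, 0.4445]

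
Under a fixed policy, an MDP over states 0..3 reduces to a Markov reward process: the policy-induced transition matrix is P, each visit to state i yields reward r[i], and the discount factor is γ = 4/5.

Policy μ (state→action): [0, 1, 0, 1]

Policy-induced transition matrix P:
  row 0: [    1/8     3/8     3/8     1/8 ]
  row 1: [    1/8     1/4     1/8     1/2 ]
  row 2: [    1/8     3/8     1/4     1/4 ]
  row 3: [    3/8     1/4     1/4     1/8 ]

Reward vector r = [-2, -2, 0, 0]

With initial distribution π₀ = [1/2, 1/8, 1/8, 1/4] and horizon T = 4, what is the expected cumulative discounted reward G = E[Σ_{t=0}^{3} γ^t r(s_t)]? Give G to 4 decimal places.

t=0: π = [0.5000, 0.1250, 0.1250, 0.2500], E[r] = -1.2500, γ^t·E[r] = -1.250000, running G = -1.250000
t=1: π = [0.1875, 0.3281, 0.2969, 0.1875], E[r] = -1.0313, γ^t·E[r] = -0.825000, running G = -2.075000
t=2: π = [0.1719, 0.3105, 0.2324, 0.2852], E[r] = -0.9648, γ^t·E[r] = -0.617500, running G = -2.692500
t=3: π = [0.1963, 0.3005, 0.2327, 0.2705], E[r] = -0.9937, γ^t·E[r] = -0.508750, running G = -3.201250

G = -3.2013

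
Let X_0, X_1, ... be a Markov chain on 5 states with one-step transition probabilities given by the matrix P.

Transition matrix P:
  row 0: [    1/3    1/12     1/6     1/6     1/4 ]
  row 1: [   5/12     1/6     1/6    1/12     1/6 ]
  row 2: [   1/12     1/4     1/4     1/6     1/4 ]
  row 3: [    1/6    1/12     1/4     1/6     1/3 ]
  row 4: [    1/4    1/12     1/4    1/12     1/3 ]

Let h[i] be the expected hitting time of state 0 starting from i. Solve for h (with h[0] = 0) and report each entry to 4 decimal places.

First-step conditioning: h[0] = 0; for i ≠ 0, h[i] = 1 + Σ_k P[i][k]·h[k].
  h[1] = 1 + 1/6·h[1] + 1/6·h[2] + 1/12·h[3] + 1/6·h[4]
  h[2] = 1 + 1/4·h[1] + 1/4·h[2] + 1/6·h[3] + 1/4·h[4]
  h[3] = 1 + 1/12·h[1] + 1/4·h[2] + 1/6·h[3] + 1/3·h[4]
  h[4] = 1 + 1/12·h[1] + 1/4·h[2] + 1/12·h[3] + 1/3·h[4]
Solving the 4×4 linear system over states ≠ 0 gives exactly h = [0, 1187/329, 1683/329, 1608/329, 1474/329] (h[0] = 0 is the target).

h = [0.0000, 3.6079, 5.1155, 4.8875, 4.4802]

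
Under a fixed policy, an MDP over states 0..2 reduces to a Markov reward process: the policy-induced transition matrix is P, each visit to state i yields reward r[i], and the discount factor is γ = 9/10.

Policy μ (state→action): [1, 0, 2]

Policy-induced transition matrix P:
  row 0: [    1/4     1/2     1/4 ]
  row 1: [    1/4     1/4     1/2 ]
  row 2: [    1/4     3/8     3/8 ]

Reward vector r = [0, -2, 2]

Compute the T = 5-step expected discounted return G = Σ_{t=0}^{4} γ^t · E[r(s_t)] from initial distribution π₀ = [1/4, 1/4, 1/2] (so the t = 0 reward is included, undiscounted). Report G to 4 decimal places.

t=0: π = [0.2500, 0.2500, 0.5000], E[r] = 0.5000, γ^t·E[r] = 0.500000, running G = 0.500000
t=1: π = [0.2500, 0.3750, 0.3750], E[r] = 0.0000, γ^t·E[r] = 0.000000, running G = 0.500000
t=2: π = [0.2500, 0.3594, 0.3906], E[r] = 0.0625, γ^t·E[r] = 0.050625, running G = 0.550625
t=3: π = [0.2500, 0.3613, 0.3887], E[r] = 0.0547, γ^t·E[r] = 0.039867, running G = 0.590492
t=4: π = [0.2500, 0.3611, 0.3889], E[r] = 0.0557, γ^t·E[r] = 0.036521, running G = 0.627013

G = 0.6270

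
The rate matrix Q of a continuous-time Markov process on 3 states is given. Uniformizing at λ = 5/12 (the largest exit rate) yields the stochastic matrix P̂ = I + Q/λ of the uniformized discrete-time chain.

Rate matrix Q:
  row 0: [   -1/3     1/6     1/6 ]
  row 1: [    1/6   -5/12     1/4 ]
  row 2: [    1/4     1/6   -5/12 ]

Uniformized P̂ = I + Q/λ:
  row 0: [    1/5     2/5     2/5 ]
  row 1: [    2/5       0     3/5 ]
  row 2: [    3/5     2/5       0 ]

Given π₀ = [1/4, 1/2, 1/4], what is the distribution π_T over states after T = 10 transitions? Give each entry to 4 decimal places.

π = [0.3879, 0.2857, 0.3264]

t=0: π = [0.2500, 0.5000, 0.2500]
t=1: π = [0.4000, 0.2000, 0.4000]
t=2: π = [0.4000, 0.3200, 0.2800]
t=3: π = [0.3760, 0.2720, 0.3520]
t=4: π = [0.3952, 0.2912, 0.3136]
t=5: π = [0.3837, 0.2835, 0.3328]
t=6: π = [0.3898, 0.2866, 0.3236]
t=7: π = [0.3868, 0.2854, 0.3279]
t=8: π = [0.3882, 0.2859, 0.3259]
t=9: π = [0.3875, 0.2857, 0.3268]
t=10: π = [0.3879, 0.2857, 0.3264]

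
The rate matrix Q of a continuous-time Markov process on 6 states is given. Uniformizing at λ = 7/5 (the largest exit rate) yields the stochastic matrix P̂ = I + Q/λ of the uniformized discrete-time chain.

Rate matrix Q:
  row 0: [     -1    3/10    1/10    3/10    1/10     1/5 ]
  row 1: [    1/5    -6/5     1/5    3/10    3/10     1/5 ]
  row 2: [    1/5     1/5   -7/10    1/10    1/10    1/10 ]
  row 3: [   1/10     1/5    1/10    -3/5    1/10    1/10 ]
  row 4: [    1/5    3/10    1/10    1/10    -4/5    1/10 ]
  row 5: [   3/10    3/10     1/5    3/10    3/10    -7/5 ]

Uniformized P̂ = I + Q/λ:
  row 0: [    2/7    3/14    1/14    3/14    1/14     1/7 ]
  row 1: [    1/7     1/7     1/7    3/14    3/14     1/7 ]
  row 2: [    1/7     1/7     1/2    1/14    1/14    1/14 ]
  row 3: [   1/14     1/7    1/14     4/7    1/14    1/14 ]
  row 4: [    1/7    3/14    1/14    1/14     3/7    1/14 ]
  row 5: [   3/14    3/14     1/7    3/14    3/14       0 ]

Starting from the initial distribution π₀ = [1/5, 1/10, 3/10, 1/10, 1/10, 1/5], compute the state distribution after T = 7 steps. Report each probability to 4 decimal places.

t=0: π = [0.2000, 0.1000, 0.3000, 0.1000, 0.1000, 0.2000]
t=1: π = [0.1786, 0.1786, 0.2214, 0.1929, 0.1500, 0.0786]
t=2: π = [0.1602, 0.1719, 0.1847, 0.2301, 0.1617, 0.0913]
t=3: π = [0.1558, 0.1724, 0.1694, 0.2470, 0.1668, 0.0886]
t=4: π = [0.1538, 0.1722, 0.1627, 0.2545, 0.1683, 0.0885]
t=5: π = [0.1530, 0.1722, 0.1598, 0.2579, 0.1688, 0.0884]
t=6: π = [0.1526, 0.1722, 0.1585, 0.2595, 0.1689, 0.0883]
t=7: π = [0.1524, 0.1721, 0.1580, 0.2602, 0.1690, 0.0883]

π = [0.1524, 0.1721, 0.1580, 0.2602, 0.1690, 0.0883]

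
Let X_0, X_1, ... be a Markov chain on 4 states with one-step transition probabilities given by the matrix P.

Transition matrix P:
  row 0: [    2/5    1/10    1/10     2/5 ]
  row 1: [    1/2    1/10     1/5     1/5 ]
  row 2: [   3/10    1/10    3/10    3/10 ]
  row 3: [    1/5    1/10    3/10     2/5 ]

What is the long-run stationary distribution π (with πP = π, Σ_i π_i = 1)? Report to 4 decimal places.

Balance equations π_j = Σ_i π_i·P[i][j]:
  π_0 = 2/5·π_0 + 1/2·π_1 + 3/10·π_2 + 1/5·π_3
  π_1 = 1/10·π_0 + 1/10·π_1 + 1/10·π_2 + 1/10·π_3
  π_2 = 1/10·π_0 + 1/5·π_1 + 3/10·π_2 + 3/10·π_3
  normalize: π_0 + π_1 + π_2 + π_3 = 1
Solving the linear system gives exactly π = [259/820, 1/10, 93/410, 293/820].

π = [0.3159, 0.1000, 0.2268, 0.3573]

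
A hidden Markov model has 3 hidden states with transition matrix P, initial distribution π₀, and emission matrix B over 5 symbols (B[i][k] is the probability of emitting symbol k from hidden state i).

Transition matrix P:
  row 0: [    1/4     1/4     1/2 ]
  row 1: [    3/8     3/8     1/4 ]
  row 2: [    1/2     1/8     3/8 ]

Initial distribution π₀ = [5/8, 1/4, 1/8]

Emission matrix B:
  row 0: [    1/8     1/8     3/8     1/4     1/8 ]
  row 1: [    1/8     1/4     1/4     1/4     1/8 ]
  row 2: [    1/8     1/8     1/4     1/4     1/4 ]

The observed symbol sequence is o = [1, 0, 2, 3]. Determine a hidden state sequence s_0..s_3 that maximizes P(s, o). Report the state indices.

t=0: δ = [7.812e-02, 6.250e-02, 1.562e-02]  (obs o_0=1)
t=1: δ = [2.930e-03, 2.930e-03, 4.883e-03]  ψ = [1, 1, 0]  (obs o_1=0)
t=2: δ = [9.155e-04, 2.747e-04, 4.578e-04]  ψ = [2, 1, 2]  (obs o_2=2)
t=3: δ = [5.722e-05, 5.722e-05, 1.144e-04]  ψ = [0, 0, 0]  (obs o_3=3)
backtrack: best end state = 2; path = [0, 2, 0, 2]

path = [0, 2, 0, 2]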